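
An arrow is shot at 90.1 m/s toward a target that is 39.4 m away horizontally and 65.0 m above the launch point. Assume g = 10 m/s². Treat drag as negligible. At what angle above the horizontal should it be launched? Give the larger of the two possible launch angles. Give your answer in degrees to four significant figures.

Trajectory: y = x tanθ − g x² (1 + tan²θ)/(2v₀²). With x = 39.4, y = 65.0, v₀ = 90.1, g = 10.0:
0.9561 tan²θ − 39.4 tanθ + (65.96) = 0.
tanθ = [39.4 ± √(39.4² − 4 × 0.9561 × (65.96))] / (2 × 0.9561) = (39.4 ± 36.06) / 1.912, giving tanθ = 1.748 or 39.46.
θ = 60.23° or 88.55°; the larger is 88.55°.

88.55°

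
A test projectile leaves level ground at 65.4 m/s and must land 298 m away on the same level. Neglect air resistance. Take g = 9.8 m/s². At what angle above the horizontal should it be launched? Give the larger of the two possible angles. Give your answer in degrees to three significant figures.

68.5°

Level-ground range R = v₀² sin(2θ)/g ⇒ sin(2θ) = gR/v₀² = 9.80 × 298 / 65.4² = 0.6828.
2θ = 43.06° or 180° − 43.06° = 136.9°, so θ = 21.53° or 68.47°.
The larger angle is 68.47°.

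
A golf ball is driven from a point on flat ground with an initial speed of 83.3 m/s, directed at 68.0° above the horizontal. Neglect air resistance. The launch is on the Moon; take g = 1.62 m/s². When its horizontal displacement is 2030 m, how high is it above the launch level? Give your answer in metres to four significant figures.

Resolve: vₓ = 83.30 cos 68.0° = 31.20 m/s and v_y0 = 83.30 sin 68.0° = 77.23 m/s.
At x = 2030 m, t = x/vₓ = 2030/31.20 = 65.05 s.
Height: y = v_y0 t − ½ g t² = 77.23 × 65.05 − 0.8100 × 65.05² = 5024 − 3428 = 1596 m.

1596 m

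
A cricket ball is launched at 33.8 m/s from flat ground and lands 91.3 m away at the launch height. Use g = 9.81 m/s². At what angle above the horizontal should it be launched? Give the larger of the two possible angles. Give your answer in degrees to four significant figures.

64.19°

From R = (v₀²/g) sin 2θ: sin 2θ = 9.81 × 91.3 / 1142.4 = 0.7840.
2θ = 51.63° or 180° − 51.63° = 128.4°, so θ = 25.81° or 64.19°.
The larger angle is 64.19°.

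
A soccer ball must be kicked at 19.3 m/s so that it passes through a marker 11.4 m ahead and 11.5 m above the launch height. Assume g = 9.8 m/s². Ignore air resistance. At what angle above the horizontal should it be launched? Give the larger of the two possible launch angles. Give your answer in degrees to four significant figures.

Trajectory: y = x tanθ − g x² (1 + tan²θ)/(2v₀²). With x = 11.4, y = 11.5, v₀ = 19.3, g = 9.80:
1.710 tan²θ − 11.4 tanθ + (13.21) = 0.
tanθ = [11.4 ± √(11.4² − 4 × 1.710 × (13.21))] / (2 × 1.710) = (11.4 ± 6.295) / 3.419, giving tanθ = 1.493 or 5.175.
θ = 56.19° or 79.06°; the larger is 79.06°.

79.06°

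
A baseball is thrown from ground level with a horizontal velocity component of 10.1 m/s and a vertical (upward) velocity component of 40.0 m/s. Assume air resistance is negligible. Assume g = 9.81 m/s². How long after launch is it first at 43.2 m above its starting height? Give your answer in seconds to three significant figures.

1.28 s

Set y = v_y0 t − ½ g t² = 43.2: 4.905 t² − 40.00 t + 43.2 = 0.
t = [40.00 ± √(40.00² − 2·9.81·43.2)] / 9.81 = (40.00 ± 27.43) / 9.81, so t = 1.281 s or t = 6.874 s.
The first (ascending) time is 1.281 s.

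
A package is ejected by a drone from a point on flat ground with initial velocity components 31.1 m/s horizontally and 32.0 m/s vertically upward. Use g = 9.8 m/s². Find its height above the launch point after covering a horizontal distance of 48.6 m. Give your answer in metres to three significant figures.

38.0 m

x = vₓ t ⇒ t = 48.6/31.10 = 1.563 s.
Height: y = v_y0 t − ½ g t² = 32.00 × 1.563 − 4.900 × 1.563² = 50.01 − 11.97 = 38.04 m.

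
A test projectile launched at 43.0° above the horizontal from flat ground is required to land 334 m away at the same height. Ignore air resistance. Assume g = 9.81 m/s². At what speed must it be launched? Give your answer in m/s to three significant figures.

Level-ground range: R = v₀² sin(2θ)/g, so v₀ = √(gR / sin 2θ).
v₀ = √(9.81 × 334 / sin 86.00°) = √(3277 / 0.9976) = √3284.5 = 57.31 m/s.

57.3 m/s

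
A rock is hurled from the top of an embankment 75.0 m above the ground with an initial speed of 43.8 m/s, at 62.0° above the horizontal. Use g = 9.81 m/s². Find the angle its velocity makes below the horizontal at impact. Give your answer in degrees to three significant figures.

69.3°

Components: vₓ = 43.80 cos 62.0° = 20.56 m/s, v_y0 = 43.80 sin 62.0° = 38.67 m/s.
Vertical motion (up positive, ground at y = 0): 4.905 t² − (38.67) t − 75.0 = 0, so t = (38.67 + √(38.67² + 2·9.81·75.0)) / 9.81 = (38.67 + 54.47) / 9.81 = 9.495 s.
At impact: v_y = v_y0 − g t = −54.47 m/s; vₓ = 20.56 m/s.
Angle below horizontal: arctan(|v_y|/vₓ) = arctan(54.47/20.56) = 69.32°.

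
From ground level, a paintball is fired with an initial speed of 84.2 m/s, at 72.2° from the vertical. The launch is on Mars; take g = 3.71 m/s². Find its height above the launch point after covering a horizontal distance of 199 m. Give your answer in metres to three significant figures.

52.5 m

Horizontal component vₓ = 84.20 sin 72.2° = 80.17 m/s; vertical v_y0 = 84.20 cos 72.2° = 25.74 m/s.
x = vₓ t ⇒ t = 199/80.17 = 2.482 s.
Height: y = v_y0 t − ½ g t² = 25.74 × 2.482 − 1.855 × 2.482² = 63.89 − 11.43 = 52.46 m.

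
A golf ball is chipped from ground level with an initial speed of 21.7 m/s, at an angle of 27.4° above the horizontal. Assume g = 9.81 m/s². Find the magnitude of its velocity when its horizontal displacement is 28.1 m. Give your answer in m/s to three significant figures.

Resolve: vₓ = 21.70 cos 27.4° = 19.27 m/s and v_y0 = 21.70 sin 27.4° = 9.986 m/s.
Time to reach x = 28.1 m: t = x/vₓ = 28.1/19.27 = 1.459 s.
Vertical velocity there: v_y = v_y0 − g t = 9.986 − 9.81 × 1.459 = −4.322 m/s.
Speed: √(vₓ² + v_y²) = √(19.27² + 4.322²) = 19.74 m/s.

19.7 m/s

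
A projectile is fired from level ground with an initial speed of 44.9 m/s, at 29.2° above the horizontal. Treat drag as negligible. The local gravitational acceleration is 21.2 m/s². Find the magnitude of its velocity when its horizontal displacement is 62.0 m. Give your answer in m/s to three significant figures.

40.9 m/s

Horizontal component vₓ = 44.90 cos 29.2° = 39.19 m/s; vertical v_y0 = 44.90 sin 29.2° = 21.90 m/s.
At x = 62.0 m, t = x/vₓ = 62.0/39.19 = 1.582 s.
Vertical velocity there: v_y = v_y0 − g t = 21.90 − 21.2 × 1.582 = −11.63 m/s.
Speed: √(vₓ² + v_y²) = √(39.19² + 11.63²) = 40.88 m/s.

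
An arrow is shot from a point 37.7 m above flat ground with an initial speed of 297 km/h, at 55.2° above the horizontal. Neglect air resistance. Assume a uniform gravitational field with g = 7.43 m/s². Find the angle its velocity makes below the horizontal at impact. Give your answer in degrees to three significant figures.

Convert: 297 km/h = 297/3.6 = 82.50 m/s.
Resolve: vₓ = 82.50 cos 55.2° = 47.08 m/s and v_y0 = 82.50 sin 55.2° = 67.74 m/s.
Vertical motion (up positive, ground at y = 0): 3.715 t² − (67.74) t − 37.7 = 0, so t = (67.74 + √(67.74² + 2·7.43·37.7)) / 7.43 = (67.74 + 71.76) / 7.43 = 18.78 s.
At impact: v_y = v_y0 − g t = −71.76 m/s; vₓ = 47.08 m/s.
Angle below horizontal: arctan(|v_y|/vₓ) = arctan(71.76/47.08) = 56.73°.

56.7°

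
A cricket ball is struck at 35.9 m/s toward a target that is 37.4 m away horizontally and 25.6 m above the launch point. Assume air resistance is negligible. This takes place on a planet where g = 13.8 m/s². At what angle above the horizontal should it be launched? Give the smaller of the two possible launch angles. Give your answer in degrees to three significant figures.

49.0°

Trajectory: y = x tanθ − g x² (1 + tan²θ)/(2v₀²). With x = 37.4, y = 25.6, v₀ = 35.9, g = 13.8:
7.489 tan²θ − 37.4 tanθ + (33.09) = 0.
tanθ = [37.4 ± √(37.4² − 4 × 7.489 × (33.09))] / (2 × 7.489) = (37.4 ± 20.19) / 14.98, giving tanθ = 1.149 or 3.845.
θ = 48.97° or 75.42°; the smaller is 48.97°.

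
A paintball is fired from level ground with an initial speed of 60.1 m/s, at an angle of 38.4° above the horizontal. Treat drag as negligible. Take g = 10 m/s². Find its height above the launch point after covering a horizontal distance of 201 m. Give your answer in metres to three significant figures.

Components: vₓ = 60.10 cos 38.4° = 47.10 m/s, v_y0 = 60.10 sin 38.4° = 37.33 m/s.
Time to reach x = 201 m: t = x/vₓ = 201/47.10 = 4.268 s.
Height: y = v_y0 t − ½ g t² = 37.33 × 4.268 − 5.000 × 4.268² = 159.3 − 91.06 = 68.25 m.

68.3 m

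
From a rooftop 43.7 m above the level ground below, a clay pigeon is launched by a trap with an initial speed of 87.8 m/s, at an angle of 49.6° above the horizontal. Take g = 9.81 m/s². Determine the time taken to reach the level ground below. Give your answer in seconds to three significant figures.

Horizontal component vₓ = 87.80 cos 49.6° = 56.90 m/s; vertical v_y0 = 87.80 sin 49.6° = 66.86 m/s.
With up positive and y = 0 at the ground: y(t) = 43.7 + (66.86) t − 4.905 t². Setting y = 0 and taking the positive root: t = [66.86 + √(66.86² + 2·9.81·43.7)] / 9.81 = (66.86 + 72.99) / 9.81 = 14.26 s.

14.3 s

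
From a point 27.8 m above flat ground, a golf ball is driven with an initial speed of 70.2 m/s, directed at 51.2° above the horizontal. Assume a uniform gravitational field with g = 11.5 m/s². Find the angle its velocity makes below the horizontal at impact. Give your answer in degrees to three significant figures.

53.9°

Components: vₓ = 70.20 cos 51.2° = 43.99 m/s, v_y0 = 70.20 sin 51.2° = 54.71 m/s.
Vertical motion (up positive, ground at y = 0): 5.750 t² − (54.71) t − 27.8 = 0, so t = (54.71 + √(54.71² + 2·11.5·27.8)) / 11.5 = (54.71 + 60.27) / 11.5 = 9.998 s.
At impact: v_y = v_y0 − g t = −60.27 m/s; vₓ = 43.99 m/s.
Angle below horizontal: arctan(|v_y|/vₓ) = arctan(60.27/43.99) = 53.88°.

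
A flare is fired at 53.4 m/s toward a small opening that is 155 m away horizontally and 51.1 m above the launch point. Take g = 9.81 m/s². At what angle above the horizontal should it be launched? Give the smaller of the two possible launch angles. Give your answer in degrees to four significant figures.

Trajectory: y = x tanθ − g x² (1 + tan²θ)/(2v₀²). With x = 155, y = 51.1, v₀ = 53.4, g = 9.81:
41.33 tan²θ − 155 tanθ + (92.43) = 0.
tanθ = [155 ± √(155² − 4 × 41.33 × (92.43))] / (2 × 41.33) = (155 ± 93.52) / 82.65, giving tanθ = 0.7438 or 3.007.
θ = 36.64° or 71.60°; the smaller is 36.64°.

36.64°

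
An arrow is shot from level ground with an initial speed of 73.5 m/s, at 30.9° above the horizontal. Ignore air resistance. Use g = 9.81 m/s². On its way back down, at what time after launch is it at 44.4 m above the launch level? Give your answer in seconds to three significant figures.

vₓ = 73.50 cos 30.9° = 63.07 m/s; v_y0 = 73.50 sin 30.9° = 37.75 m/s.
Set y = v_y0 t − ½ g t² = 44.4: 4.905 t² − 37.75 t + 44.4 = 0.
Quadratic formula: t = (37.75 ± √553.58) / 9.81 = (37.75 ± 23.53) / 9.81 → t = 1.449 s or 6.246 s.
The descending-branch root is 6.246 s.

6.25 s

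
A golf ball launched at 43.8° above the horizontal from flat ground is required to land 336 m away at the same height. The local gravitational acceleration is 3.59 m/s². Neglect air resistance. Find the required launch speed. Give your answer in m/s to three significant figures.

On level ground R = v₀² sin 2θ / g ⇒ v₀ = √(gR / sin 2θ).
v₀ = √(3.59 × 336 / sin 87.60°) = √(1206 / 0.9991) = √1207.3 = 34.75 m/s.

34.7 m/s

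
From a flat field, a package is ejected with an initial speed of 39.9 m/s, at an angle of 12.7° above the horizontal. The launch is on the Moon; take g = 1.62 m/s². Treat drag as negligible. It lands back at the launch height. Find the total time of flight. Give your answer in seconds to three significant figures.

10.8 s

Components: vₓ = 39.90 cos 12.7° = 38.92 m/s, v_y0 = 39.90 sin 12.7° = 8.772 m/s.
Time of flight on level ground: T = 2 v_y0 / g = 2 × 8.772 / 1.62 = 10.83 s.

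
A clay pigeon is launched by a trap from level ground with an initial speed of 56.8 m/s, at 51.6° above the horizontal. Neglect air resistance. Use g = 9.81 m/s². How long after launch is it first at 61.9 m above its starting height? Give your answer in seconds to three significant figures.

1.71 s

Horizontal component vₓ = 56.80 cos 51.6° = 35.28 m/s; vertical v_y0 = 56.80 sin 51.6° = 44.51 m/s.
Set y = v_y0 t − ½ g t² = 61.9: 4.905 t² − 44.51 t + 61.9 = 0.
Quadratic formula: t = (44.51 ± √767.00) / 9.81 = (44.51 ± 27.69) / 9.81 → t = 1.714 s or 7.361 s.
The first (ascending) time is 1.714 s.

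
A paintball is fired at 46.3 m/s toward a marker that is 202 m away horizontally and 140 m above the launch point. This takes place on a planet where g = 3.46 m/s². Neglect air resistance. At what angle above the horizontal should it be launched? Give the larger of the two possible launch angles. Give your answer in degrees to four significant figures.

Trajectory: y = x tanθ − g x² (1 + tan²θ)/(2v₀²). With x = 202, y = 140, v₀ = 46.3, g = 3.46:
32.93 tan²θ − 202 tanθ + (172.9) = 0.
tanθ = [202 ± √(202² − 4 × 32.93 × (172.9))] / (2 × 32.93) = (202 ± 134.3) / 65.86, giving tanθ = 1.029 or 5.106.
θ = 45.81° or 78.92°; the larger is 78.92°.

78.92°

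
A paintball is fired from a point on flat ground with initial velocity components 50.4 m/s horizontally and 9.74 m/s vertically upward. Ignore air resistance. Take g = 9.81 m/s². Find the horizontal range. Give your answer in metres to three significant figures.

Flight time T = 2 v_y0 / g = 1.986 s.
Horizontal distance R = vₓ T = 50.40 × 1.986 = 100.1 m.

100 m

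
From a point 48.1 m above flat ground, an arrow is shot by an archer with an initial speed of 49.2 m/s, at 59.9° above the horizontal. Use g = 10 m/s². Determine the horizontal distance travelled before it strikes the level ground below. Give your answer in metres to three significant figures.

vₓ = 49.20 cos 59.9° = 24.67 m/s; v_y0 = 49.20 sin 59.9° = 42.57 m/s.
Vertical motion (up positive, ground at y = 0): 5.000 t² − (42.57) t − 48.1 = 0, so t = (42.57 + √(42.57² + 2·10.0·48.1)) / 10.0 = (42.57 + 52.67) / 10.0 = 9.523 s.
Horizontal distance: R = vₓ t = 24.67 × 9.523 = 235.0 m.

235 m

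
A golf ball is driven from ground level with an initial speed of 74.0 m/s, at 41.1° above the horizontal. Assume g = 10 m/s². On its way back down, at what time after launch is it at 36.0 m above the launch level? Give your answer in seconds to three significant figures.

Resolve: vₓ = 74.00 cos 41.1° = 55.76 m/s and v_y0 = 74.00 sin 41.1° = 48.65 m/s.
Height y(t) = 48.65 t − 5.000 t² = 36.0 gives 5.000 t² − 48.65 t + 36.0 = 0.
t = [48.65 ± √(48.65² − 2·10.0·36.0)] / 10.0 = (48.65 ± 40.58) / 10.0, so t = 0.8070 s or t = 8.922 s.
The descending-branch root is 8.922 s.

8.92 s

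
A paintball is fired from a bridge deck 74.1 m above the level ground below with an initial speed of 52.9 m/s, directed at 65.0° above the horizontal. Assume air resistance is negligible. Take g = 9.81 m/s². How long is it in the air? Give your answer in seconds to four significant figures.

11.13 s

Resolve: vₓ = 52.90 cos 65.0° = 22.36 m/s and v_y0 = 52.90 sin 65.0° = 47.94 m/s.
With up positive and y = 0 at the ground: y(t) = 74.1 + (47.94) t − 4.905 t². Setting y = 0 and taking the positive root: t = [47.94 + √(47.94² + 2·9.81·74.1)] / 9.81 = (47.94 + 61.26) / 9.81 = 11.13 s.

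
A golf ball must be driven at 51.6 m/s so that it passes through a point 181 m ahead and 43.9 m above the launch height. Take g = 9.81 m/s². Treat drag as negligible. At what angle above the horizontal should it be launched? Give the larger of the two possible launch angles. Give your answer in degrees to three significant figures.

65.8°

Trajectory: y = x tanθ − g x² (1 + tan²θ)/(2v₀²). With x = 181, y = 43.9, v₀ = 51.6, g = 9.81:
60.35 tan²θ − 181 tanθ + (104.3) = 0.
tanθ = [181 ± √(181² − 4 × 60.35 × (104.3))] / (2 × 60.35) = (181 ± 87.14) / 120.7, giving tanθ = 0.7776 or 2.221.
θ = 37.87° or 65.76°; the larger is 65.76°.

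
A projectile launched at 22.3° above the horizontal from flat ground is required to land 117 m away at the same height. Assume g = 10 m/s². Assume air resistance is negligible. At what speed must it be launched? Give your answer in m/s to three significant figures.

40.8 m/s

From R = (v₀² / g) sin 2θ: v₀ = √(gR / sin 2θ).
v₀ = √(10.0 × 117 / sin 44.60°) = √(1170 / 0.7022) = √1666.3 = 40.82 m/s.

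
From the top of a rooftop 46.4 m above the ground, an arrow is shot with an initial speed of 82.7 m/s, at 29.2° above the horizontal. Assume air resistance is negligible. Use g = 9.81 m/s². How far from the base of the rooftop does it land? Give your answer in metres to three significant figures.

668 m

vₓ = 82.70 cos 29.2° = 72.19 m/s; v_y0 = 82.70 sin 29.2° = 40.35 m/s.
With up positive and y = 0 at the ground: y(t) = 46.4 + (40.35) t − 4.905 t². Setting y = 0 and taking the positive root: t = [40.35 + √(40.35² + 2·9.81·46.4)] / 9.81 = (40.35 + 50.38) / 9.81 = 9.248 s.
Horizontal distance: R = vₓ t = 72.19 × 9.248 = 667.6 m.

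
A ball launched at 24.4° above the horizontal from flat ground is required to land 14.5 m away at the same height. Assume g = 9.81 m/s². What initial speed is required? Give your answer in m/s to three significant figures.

On level ground R = v₀² sin 2θ / g ⇒ v₀ = √(gR / sin 2θ).
v₀ = √(9.81 × 14.5 / sin 48.80°) = √(142.2 / 0.7524) = √189.05 = 13.75 m/s.

13.7 m/s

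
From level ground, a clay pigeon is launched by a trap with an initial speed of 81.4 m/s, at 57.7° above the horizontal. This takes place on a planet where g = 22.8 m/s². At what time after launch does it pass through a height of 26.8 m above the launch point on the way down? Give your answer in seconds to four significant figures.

vₓ = 81.40 cos 57.7° = 43.50 m/s; v_y0 = 81.40 sin 57.7° = 68.80 m/s.
Require v_y0 t − ½ g t² = 26.8, i.e. 11.40 t² − 68.80 t + 26.8 = 0.
Quadratic formula: t = (68.80 ± √3512.0) / 22.8 = (68.80 ± 59.26) / 22.8 → t = 0.4185 s or 5.617 s.
The descending-branch root is 5.617 s.

5.617 s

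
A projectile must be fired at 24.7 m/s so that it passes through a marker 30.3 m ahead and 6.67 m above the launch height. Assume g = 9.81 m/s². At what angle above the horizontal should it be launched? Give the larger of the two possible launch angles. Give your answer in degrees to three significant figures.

74.4°

Trajectory: y = x tanθ − g x² (1 + tan²θ)/(2v₀²). With x = 30.3, y = 6.67, v₀ = 24.7, g = 9.81:
7.381 tan²θ − 30.3 tanθ + (14.05) = 0.
tanθ = [30.3 ± √(30.3² − 4 × 7.381 × (14.05))] / (2 × 7.381) = (30.3 ± 22.43) / 14.76, giving tanθ = 0.5329 or 3.572.
θ = 28.05° or 74.36°; the larger is 74.36°.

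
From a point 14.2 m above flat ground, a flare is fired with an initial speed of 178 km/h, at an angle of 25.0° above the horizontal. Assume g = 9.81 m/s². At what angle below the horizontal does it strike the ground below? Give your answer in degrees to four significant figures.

30.83°

Convert: 178 km/h = 178/3.6 = 49.44 m/s.
Resolve: vₓ = 49.44 cos 25.0° = 44.81 m/s and v_y0 = 49.44 sin 25.0° = 20.90 m/s.
With up positive and y = 0 at the ground: y(t) = 14.2 + (20.90) t − 4.905 t². Setting y = 0 and taking the positive root: t = [20.90 + √(20.90² + 2·9.81·14.2)] / 9.81 = (20.90 + 26.74) / 9.81 = 4.856 s.
At impact: v_y = v_y0 − g t = −26.74 m/s; vₓ = 44.81 m/s.
Angle below horizontal: arctan(|v_y|/vₓ) = arctan(26.74/44.81) = 30.83°.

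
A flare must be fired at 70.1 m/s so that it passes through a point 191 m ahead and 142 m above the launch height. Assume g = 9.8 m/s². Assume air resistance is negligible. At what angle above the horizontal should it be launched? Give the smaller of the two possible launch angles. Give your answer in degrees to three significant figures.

Trajectory: y = x tanθ − g x² (1 + tan²θ)/(2v₀²). With x = 191, y = 142, v₀ = 70.1, g = 9.80:
36.38 tan²θ − 191 tanθ + (178.4) = 0.
tanθ = [191 ± √(191² − 4 × 36.38 × (178.4))] / (2 × 36.38) = (191 ± 102.6) / 72.75, giving tanθ = 1.215 or 4.035.
θ = 50.55° or 76.08°; the smaller is 50.55°.

50.5°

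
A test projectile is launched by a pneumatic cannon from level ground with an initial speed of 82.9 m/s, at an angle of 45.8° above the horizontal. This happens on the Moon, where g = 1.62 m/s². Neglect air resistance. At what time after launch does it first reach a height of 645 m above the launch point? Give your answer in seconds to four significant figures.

13.24 s

Resolve: vₓ = 82.90 cos 45.8° = 57.79 m/s and v_y0 = 82.90 sin 45.8° = 59.43 m/s.
Set y = v_y0 t − ½ g t² = 645: 0.8100 t² − 59.43 t + 645 = 0.
Quadratic formula: t = (59.43 ± √1442.3) / 1.62 = (59.43 ± 37.98) / 1.62 → t = 13.24 s or 60.13 s.
The first (ascending) time is 13.24 s.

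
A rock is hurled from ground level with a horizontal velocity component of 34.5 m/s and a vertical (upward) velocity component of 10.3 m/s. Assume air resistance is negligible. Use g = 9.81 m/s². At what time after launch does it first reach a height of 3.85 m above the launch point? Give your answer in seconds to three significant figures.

Require v_y0 t − ½ g t² = 3.85, i.e. 4.905 t² − 10.30 t + 3.85 = 0.
t = [10.30 ± √(10.30² − 2·9.81·3.85)] / 9.81 = (10.30 ± 5.527) / 9.81, so t = 0.4865 s or t = 1.613 s.
The first (ascending) time is 0.4865 s.

0.486 s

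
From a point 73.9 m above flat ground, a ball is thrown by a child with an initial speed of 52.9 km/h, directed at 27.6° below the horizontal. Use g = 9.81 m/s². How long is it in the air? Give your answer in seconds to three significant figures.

Convert: 52.9 km/h = 52.9/3.6 = 14.69 m/s.
Resolve: vₓ = 14.69 cos 27.6° = 13.02 m/s and v_y0 = −6.808 m/s (downward).
With up positive and y = 0 at the ground: y(t) = 73.9 + (−6.808) t − 4.905 t². Setting y = 0 and taking the positive root: t = [−6.808 + √(6.808² + 2·9.81·73.9)] / 9.81 = (−6.808 + 38.68) / 9.81 = 3.249 s.

3.25 s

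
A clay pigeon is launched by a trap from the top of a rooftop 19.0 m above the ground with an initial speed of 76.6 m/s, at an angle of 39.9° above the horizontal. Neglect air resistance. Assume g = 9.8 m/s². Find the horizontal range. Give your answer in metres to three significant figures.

611 m

Resolve: vₓ = 76.60 cos 39.9° = 58.76 m/s and v_y0 = 76.60 sin 39.9° = 49.14 m/s.
With up positive and y = 0 at the ground: y(t) = 19.0 + (49.14) t − 4.900 t². Setting y = 0 and taking the positive root: t = [49.14 + √(49.14² + 2·9.80·19.0)] / 9.80 = (49.14 + 52.79) / 9.80 = 10.40 s.
Horizontal distance: R = vₓ t = 58.76 × 10.40 = 611.2 m.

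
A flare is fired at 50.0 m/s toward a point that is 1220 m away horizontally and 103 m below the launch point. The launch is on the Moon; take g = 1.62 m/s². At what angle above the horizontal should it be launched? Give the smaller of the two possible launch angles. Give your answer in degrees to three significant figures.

Trajectory: y = x tanθ − g x² (1 + tan²θ)/(2v₀²). With x = 1220, y = −103, v₀ = 50.0, g = 1.62:
482.2 tan²θ − 1220 tanθ + (379.2) = 0.
tanθ = [1220 ± √(1220² − 4 × 482.2 × (379.2))] / (2 × 482.2) = (1220 ± 870.0) / 964.5, giving tanθ = 0.3629 or 2.167.
θ = 19.95° or 65.23°; the smaller is 19.95°.

19.9°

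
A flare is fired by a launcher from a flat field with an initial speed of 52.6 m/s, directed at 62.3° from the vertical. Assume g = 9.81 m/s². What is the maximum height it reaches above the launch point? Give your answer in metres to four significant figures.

30.47 m

vₓ = 52.60 sin 62.3° = 46.57 m/s; v_y0 = 52.60 cos 62.3° = 24.45 m/s.
At the apex v_y = 0, so H = v_y0²/(2g) = 24.45²/19.62 = 30.47 m.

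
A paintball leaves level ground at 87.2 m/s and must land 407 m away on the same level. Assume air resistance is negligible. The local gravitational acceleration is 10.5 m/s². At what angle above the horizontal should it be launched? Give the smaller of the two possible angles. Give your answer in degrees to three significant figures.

17.1°

Level-ground range R = v₀² sin(2θ)/g ⇒ sin(2θ) = gR/v₀² = 10.5 × 407 / 87.2² = 0.5620.
2θ = 34.20° or 180° − 34.20° = 145.8°, so θ = 17.10° or 72.90°.
The smaller angle is 17.10°.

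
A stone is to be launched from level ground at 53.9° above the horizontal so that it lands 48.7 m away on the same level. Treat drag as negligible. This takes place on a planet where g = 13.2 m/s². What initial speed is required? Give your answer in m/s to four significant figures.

From R = (v₀² / g) sin 2θ: v₀ = √(gR / sin 2θ).
v₀ = √(13.2 × 48.7 / sin 107.8°) = √(642.8 / 0.9521) = √675.16 = 25.98 m/s.

25.98 m/s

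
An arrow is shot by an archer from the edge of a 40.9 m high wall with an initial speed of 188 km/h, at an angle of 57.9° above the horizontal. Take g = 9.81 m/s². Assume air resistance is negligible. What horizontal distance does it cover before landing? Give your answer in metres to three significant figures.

Convert: 188 km/h = 188/3.6 = 52.22 m/s.
Horizontal component vₓ = 52.22 cos 57.9° = 27.75 m/s; vertical v_y0 = 52.22 sin 57.9° = 44.24 m/s.
The projectile lands when y = 40.9 + (44.24) t − ½·9.81·t² = 0. Positive root: t = (44.24 + √(44.24² + 2·9.81·40.9)) / 9.81 = (44.24 + 52.53) / 9.81 = 9.864 s.
Horizontal distance: R = vₓ t = 27.75 × 9.864 = 273.7 m.

274 m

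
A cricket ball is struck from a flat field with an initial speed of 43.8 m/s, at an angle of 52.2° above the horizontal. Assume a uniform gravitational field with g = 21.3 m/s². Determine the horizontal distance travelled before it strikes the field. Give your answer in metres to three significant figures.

vₓ = 43.80 cos 52.2° = 26.85 m/s; v_y0 = 43.80 sin 52.2° = 34.61 m/s.
Flight time T = 2 v_y0 / g = 3.250 s.
Range: R = vₓ T = 26.85 × 3.250 = 87.24 m.

87.2 m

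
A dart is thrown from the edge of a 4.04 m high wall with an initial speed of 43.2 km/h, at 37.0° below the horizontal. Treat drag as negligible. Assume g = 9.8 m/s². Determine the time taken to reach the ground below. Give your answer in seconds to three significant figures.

Convert: 43.2 km/h = 43.2/3.6 = 12.00 m/s.
vₓ = 12.00 cos 37.0° = 9.584 m/s; v_y0 = −7.222 m/s (downward).
With up positive and y = 0 at the ground: y(t) = 4.04 + (−7.222) t − 4.900 t². Setting y = 0 and taking the positive root: t = [−7.222 + √(7.222² + 2·9.80·4.04)] / 9.80 = (−7.222 + 11.46) / 9.80 = 0.4325 s.

0.433 s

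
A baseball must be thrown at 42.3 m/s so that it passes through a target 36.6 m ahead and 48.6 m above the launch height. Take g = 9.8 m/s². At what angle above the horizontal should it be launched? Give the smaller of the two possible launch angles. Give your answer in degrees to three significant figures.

Trajectory: y = x tanθ − g x² (1 + tan²θ)/(2v₀²). With x = 36.6, y = 48.6, v₀ = 42.3, g = 9.80:
3.668 tan²θ − 36.6 tanθ + (52.27) = 0.
tanθ = [36.6 ± √(36.6² − 4 × 3.668 × (52.27))] / (2 × 3.668) = (36.6 ± 23.93) / 7.337, giving tanθ = 1.727 or 8.250.
θ = 59.93° or 83.09°; the smaller is 59.93°.

59.9°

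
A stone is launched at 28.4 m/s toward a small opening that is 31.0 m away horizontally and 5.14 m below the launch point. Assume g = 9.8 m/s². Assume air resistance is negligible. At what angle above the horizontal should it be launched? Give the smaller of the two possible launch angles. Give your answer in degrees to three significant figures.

1.30°

Trajectory: y = x tanθ − g x² (1 + tan²θ)/(2v₀²). With x = 31.0, y = −5.14, v₀ = 28.4, g = 9.80:
5.838 tan²θ − 31.0 tanθ + (0.6983) = 0.
tanθ = [31.0 ± √(31.0² − 4 × 5.838 × (0.6983))] / (2 × 5.838) = (31.0 ± 30.74) / 11.68, giving tanθ = 0.02262 or 5.287.
θ = 1.296° or 79.29°; the smaller is 1.296°.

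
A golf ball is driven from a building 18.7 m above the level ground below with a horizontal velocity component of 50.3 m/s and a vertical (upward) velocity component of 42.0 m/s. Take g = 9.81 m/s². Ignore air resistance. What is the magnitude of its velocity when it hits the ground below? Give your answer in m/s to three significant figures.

68.3 m/s

The projectile lands when y = 18.7 + (42.00) t − ½·9.81·t² = 0. Positive root: t = (42.00 + √(42.00² + 2·9.81·18.7)) / 9.81 = (42.00 + 46.16) / 9.81 = 8.987 s.
Vertical velocity at impact: v_y = v_y0 − g t = 42.00 − 9.81 × 8.987 = −46.16 m/s.
Speed: |v| = √(vₓ² + v_y²) = √(50.30² + 46.16²) = 68.27 m/s.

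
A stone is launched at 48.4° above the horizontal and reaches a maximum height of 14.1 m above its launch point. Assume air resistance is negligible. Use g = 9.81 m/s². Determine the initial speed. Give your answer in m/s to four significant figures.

22.24 m/s

At the peak v_y = 0, so v_y0 = √(2gH) = √(2 × 9.81 × 14.1) = 16.63 m/s.
v_y0 = v₀ sin θ ⇒ v₀ = 16.63 / sin 48.4° = 22.24 m/s.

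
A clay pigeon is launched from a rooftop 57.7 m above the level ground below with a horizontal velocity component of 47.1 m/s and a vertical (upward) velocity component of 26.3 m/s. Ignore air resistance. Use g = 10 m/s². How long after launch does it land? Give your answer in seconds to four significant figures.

Vertical motion (up positive, ground at y = 0): 5.000 t² − (26.30) t − 57.7 = 0, so t = (26.30 + √(26.30² + 2·10.0·57.7)) / 10.0 = (26.30 + 42.96) / 10.0 = 6.926 s.

6.926 s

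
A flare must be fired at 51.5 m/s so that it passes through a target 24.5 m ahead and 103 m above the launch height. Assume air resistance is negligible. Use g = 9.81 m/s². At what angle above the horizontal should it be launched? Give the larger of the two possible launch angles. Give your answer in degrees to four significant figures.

86.49°

Trajectory: y = x tanθ − g x² (1 + tan²θ)/(2v₀²). With x = 24.5, y = 103, v₀ = 51.5, g = 9.81:
1.110 tan²θ − 24.5 tanθ + (104.1) = 0.
tanθ = [24.5 ± √(24.5² − 4 × 1.110 × (104.1))] / (2 × 1.110) = (24.5 ± 11.75) / 2.220, giving tanθ = 5.745 or 16.33.
θ = 80.13° or 86.49°; the larger is 86.49°.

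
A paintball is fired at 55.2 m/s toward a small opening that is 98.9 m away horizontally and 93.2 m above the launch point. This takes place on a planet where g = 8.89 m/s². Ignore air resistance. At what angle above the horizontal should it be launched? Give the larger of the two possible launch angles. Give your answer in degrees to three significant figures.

79.8°

Trajectory: y = x tanθ − g x² (1 + tan²θ)/(2v₀²). With x = 98.9, y = 93.2, v₀ = 55.2, g = 8.89:
14.27 tan²θ − 98.9 tanθ + (107.5) = 0.
tanθ = [98.9 ± √(98.9² − 4 × 14.27 × (107.5))] / (2 × 14.27) = (98.9 ± 60.39) / 28.54, giving tanθ = 1.349 or 5.582.
θ = 53.46° or 79.84°; the larger is 79.84°.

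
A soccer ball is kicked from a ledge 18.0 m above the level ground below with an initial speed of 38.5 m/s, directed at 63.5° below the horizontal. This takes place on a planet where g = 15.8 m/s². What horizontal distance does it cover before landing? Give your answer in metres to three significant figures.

vₓ = 38.50 cos 63.5° = 17.18 m/s; v_y0 = −34.45 m/s (downward).
Vertical motion (up positive, ground at y = 0): 7.900 t² − (−34.45) t − 18.0 = 0, so t = (−34.45 + √(34.45² + 2·15.8·18.0)) / 15.8 = (−34.45 + 41.90) / 15.8 = 0.4715 s.
Horizontal distance: R = vₓ t = 17.18 × 0.4715 = 8.099 m.

8.10 m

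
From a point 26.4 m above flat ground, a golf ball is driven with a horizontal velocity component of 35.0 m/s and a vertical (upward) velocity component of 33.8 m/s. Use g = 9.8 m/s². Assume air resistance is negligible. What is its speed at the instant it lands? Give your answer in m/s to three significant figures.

The projectile lands when y = 26.4 + (33.80) t − ½·9.80·t² = 0. Positive root: t = (33.80 + √(33.80² + 2·9.80·26.4)) / 9.80 = (33.80 + 40.74) / 9.80 = 7.606 s.
Vertical velocity at impact: v_y = v_y0 − g t = 33.80 − 9.80 × 7.606 = −40.74 m/s.
Speed: |v| = √(vₓ² + v_y²) = √(35.00² + 40.74²) = 53.71 m/s.

53.7 m/s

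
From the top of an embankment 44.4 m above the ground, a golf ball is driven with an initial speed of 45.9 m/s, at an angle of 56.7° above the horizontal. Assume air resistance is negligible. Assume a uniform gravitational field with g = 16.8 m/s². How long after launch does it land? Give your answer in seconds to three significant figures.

Horizontal component vₓ = 45.90 cos 56.7° = 25.20 m/s; vertical v_y0 = 45.90 sin 56.7° = 38.36 m/s.
The projectile lands when y = 44.4 + (38.36) t − ½·16.8·t² = 0. Positive root: t = (38.36 + √(38.36² + 2·16.8·44.4)) / 16.8 = (38.36 + 54.44) / 16.8 = 5.524 s.

5.52 s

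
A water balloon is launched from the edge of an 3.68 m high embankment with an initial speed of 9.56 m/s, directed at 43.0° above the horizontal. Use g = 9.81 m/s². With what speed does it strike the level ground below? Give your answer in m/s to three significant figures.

12.8 m/s

vₓ = 9.560 cos 43.0° = 6.992 m/s; v_y0 = 9.560 sin 43.0° = 6.520 m/s.
The projectile lands when y = 3.68 + (6.520) t − ½·9.81·t² = 0. Positive root: t = (6.520 + √(6.520² + 2·9.81·3.68)) / 9.81 = (6.520 + 10.71) / 9.81 = 1.756 s.
Vertical velocity at impact: v_y = v_y0 − g t = 6.520 − 9.81 × 1.756 = −10.71 m/s.
Speed: |v| = √(vₓ² + v_y²) = √(6.992² + 10.71²) = 12.79 m/s.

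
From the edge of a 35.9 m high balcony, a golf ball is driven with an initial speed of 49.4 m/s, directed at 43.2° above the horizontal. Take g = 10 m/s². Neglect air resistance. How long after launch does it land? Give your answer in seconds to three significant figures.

7.70 s

Resolve: vₓ = 49.40 cos 43.2° = 36.01 m/s and v_y0 = 49.40 sin 43.2° = 33.82 m/s.
Vertical motion (up positive, ground at y = 0): 5.000 t² − (33.82) t − 35.9 = 0, so t = (33.82 + √(33.82² + 2·10.0·35.9)) / 10.0 = (33.82 + 43.15) / 10.0 = 7.696 s.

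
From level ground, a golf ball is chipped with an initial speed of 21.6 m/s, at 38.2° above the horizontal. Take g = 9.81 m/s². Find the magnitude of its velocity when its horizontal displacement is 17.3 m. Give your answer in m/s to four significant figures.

17.30 m/s

vₓ = 21.60 cos 38.2° = 16.97 m/s; v_y0 = 21.60 sin 38.2° = 13.36 m/s.
Time to reach x = 17.3 m: t = x/vₓ = 17.3/16.97 = 1.019 s.
Vertical velocity there: v_y = v_y0 − g t = 13.36 − 9.81 × 1.019 = 3.360 m/s.
Speed: √(vₓ² + v_y²) = √(16.97² + 3.360²) = 17.30 m/s.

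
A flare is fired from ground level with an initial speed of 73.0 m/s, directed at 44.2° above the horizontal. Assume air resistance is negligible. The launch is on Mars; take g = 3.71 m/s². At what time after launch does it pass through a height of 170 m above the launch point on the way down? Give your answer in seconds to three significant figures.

Components: vₓ = 73.00 cos 44.2° = 52.33 m/s, v_y0 = 73.00 sin 44.2° = 50.89 m/s.
Height y(t) = 50.89 t − 1.855 t² = 170 gives 1.855 t² − 50.89 t + 170 = 0.
t = [50.89 ± √(50.89² − 2·3.71·170)] / 3.71 = (50.89 ± 36.45) / 3.71, so t = 3.893 s or t = 23.54 s.
The descending-branch root is 23.54 s.

23.5 s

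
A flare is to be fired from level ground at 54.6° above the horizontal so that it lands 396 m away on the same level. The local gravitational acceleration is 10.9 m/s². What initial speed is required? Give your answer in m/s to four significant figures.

67.61 m/s

From R = (v₀² / g) sin 2θ: v₀ = √(gR / sin 2θ).
v₀ = √(10.9 × 396 / sin 109.2°) = √(4316 / 0.9444) = √4570.6 = 67.61 m/s.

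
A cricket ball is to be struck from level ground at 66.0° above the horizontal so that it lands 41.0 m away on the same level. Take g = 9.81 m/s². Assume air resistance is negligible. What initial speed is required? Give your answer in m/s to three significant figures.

23.3 m/s

From R = (v₀² / g) sin 2θ: v₀ = √(gR / sin 2θ).
v₀ = √(9.81 × 41.0 / sin 132.0°) = √(402.2 / 0.7431) = √541.23 = 23.26 m/s.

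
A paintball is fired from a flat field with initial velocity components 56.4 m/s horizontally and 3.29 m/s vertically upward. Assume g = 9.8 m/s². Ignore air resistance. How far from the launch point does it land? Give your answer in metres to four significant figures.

37.87 m

Flight time T = 2 v_y0 / g = 0.6714 s.
Range: R = vₓ T = 56.40 × 0.6714 = 37.87 m.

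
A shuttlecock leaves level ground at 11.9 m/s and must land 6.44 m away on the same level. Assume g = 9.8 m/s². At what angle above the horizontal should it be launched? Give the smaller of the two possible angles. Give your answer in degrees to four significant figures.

13.23°

Level-ground range R = v₀² sin(2θ)/g ⇒ sin(2θ) = gR/v₀² = 9.80 × 6.44 / 11.9² = 0.4457.
2θ = 26.47° or 180° − 26.47° = 153.5°, so θ = 13.23° or 76.77°.
The smaller angle is 13.23°.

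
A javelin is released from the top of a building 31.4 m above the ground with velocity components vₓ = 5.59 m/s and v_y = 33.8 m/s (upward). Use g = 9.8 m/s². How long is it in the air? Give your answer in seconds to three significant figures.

The projectile lands when y = 31.4 + (33.80) t − ½·9.80·t² = 0. Positive root: t = (33.80 + √(33.80² + 2·9.80·31.4)) / 9.80 = (33.80 + 41.93) / 9.80 = 7.727 s.

7.73 s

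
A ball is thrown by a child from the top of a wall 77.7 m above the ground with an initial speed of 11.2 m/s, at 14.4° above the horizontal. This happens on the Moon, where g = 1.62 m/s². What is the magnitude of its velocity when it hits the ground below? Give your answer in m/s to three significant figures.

Components: vₓ = 11.20 cos 14.4° = 10.85 m/s, v_y0 = 11.20 sin 14.4° = 2.785 m/s.
With up positive and y = 0 at the ground: y(t) = 77.7 + (2.785) t − 0.8100 t². Setting y = 0 and taking the positive root: t = [2.785 + √(2.785² + 2·1.62·77.7)] / 1.62 = (2.785 + 16.11) / 1.62 = 11.66 s.
Vertical velocity at impact: v_y = v_y0 − g t = 2.785 − 1.62 × 11.66 = −16.11 m/s.
Speed: |v| = √(vₓ² + v_y²) = √(10.85² + 16.11²) = 19.42 m/s.

19.4 m/s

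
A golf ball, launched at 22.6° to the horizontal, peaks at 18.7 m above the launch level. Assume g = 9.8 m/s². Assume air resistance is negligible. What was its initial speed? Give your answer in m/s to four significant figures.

At the peak v_y = 0, so v_y0 = √(2gH) = √(2 × 9.80 × 18.7) = 19.14 m/s.
v_y0 = v₀ sin θ ⇒ v₀ = 19.14 / sin 22.6° = 49.82 m/s.

49.82 m/s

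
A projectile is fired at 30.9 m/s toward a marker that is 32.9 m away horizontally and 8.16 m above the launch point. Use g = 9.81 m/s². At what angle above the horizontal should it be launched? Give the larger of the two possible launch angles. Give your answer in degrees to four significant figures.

Trajectory: y = x tanθ − g x² (1 + tan²θ)/(2v₀²). With x = 32.9, y = 8.16, v₀ = 30.9, g = 9.81:
5.561 tan²θ − 32.9 tanθ + (13.72) = 0.
tanθ = [32.9 ± √(32.9² − 4 × 5.561 × (13.72))] / (2 × 5.561) = (32.9 ± 27.88) / 11.12, giving tanθ = 0.4515 or 5.465.
θ = 24.30° or 79.63°; the larger is 79.63°.

79.63°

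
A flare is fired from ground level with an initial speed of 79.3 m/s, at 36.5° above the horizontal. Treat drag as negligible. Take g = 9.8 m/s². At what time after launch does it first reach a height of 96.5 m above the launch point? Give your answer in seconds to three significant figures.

2.95 s

Components: vₓ = 79.30 cos 36.5° = 63.75 m/s, v_y0 = 79.30 sin 36.5° = 47.17 m/s.
Height y(t) = 47.17 t − 4.900 t² = 96.5 gives 4.900 t² − 47.17 t + 96.5 = 0.
Quadratic formula: t = (47.17 ± √333.56) / 9.80 = (47.17 ± 18.26) / 9.80 → t = 2.950 s or 6.677 s.
The first (ascending) time is 2.950 s.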